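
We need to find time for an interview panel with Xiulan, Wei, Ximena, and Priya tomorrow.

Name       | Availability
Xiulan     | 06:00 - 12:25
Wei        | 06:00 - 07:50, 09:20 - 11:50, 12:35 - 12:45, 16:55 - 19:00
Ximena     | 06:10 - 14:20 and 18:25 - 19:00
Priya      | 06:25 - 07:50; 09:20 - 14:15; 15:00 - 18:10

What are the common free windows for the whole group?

Xiulan ∩ Wei: 06:00-07:50, 09:20-11:50.
Xiulan ∩ Wei ∩ Ximena: 06:10-07:50, 09:20-11:50.
Xiulan ∩ Wei ∩ Ximena ∩ Priya: 06:25-07:50, 09:20-11:50.

06:25-07:50, 09:20-11:50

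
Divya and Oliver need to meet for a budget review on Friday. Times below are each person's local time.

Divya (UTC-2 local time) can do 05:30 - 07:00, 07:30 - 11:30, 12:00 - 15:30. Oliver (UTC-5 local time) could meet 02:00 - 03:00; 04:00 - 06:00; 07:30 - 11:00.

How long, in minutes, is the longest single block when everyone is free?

120

Divya in UTC: 07:30-09:00, 09:30-13:30, 14:00-17:30 (add 2h to convert from UTC-2).
Oliver in UTC: 07:00-08:00, 09:00-11:00, 12:30-16:00 (add 5h to convert from UTC-5).
Divya ∩ Oliver: 07:30-08:00, 09:30-11:00, 12:30-13:30, 14:00-16:00.
The longest is 14:00-16:00 at 120 minutes.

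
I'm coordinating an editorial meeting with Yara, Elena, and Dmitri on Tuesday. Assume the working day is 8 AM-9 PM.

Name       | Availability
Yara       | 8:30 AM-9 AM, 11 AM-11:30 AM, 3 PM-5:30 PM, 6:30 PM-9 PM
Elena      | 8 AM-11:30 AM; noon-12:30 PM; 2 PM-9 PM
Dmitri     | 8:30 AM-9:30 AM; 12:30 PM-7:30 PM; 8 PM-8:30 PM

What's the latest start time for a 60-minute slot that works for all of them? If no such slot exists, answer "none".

18:30

Yara ∩ Elena: 08:30-09:00, 11:00-11:30, 15:00-17:30, 18:30-21:00.
Yara ∩ Elena ∩ Dmitri: 08:30-09:00, 15:00-17:30, 18:30-19:30, 20:00-20:30.
So the common availability across everyone is 08:30-09:00, 15:00-17:30, 18:30-19:30, 20:00-20:30.
The last common window of at least 60 minutes is 18:30-19:30; a 60-minute meeting can start as late as 18:30 and still end by 19:30.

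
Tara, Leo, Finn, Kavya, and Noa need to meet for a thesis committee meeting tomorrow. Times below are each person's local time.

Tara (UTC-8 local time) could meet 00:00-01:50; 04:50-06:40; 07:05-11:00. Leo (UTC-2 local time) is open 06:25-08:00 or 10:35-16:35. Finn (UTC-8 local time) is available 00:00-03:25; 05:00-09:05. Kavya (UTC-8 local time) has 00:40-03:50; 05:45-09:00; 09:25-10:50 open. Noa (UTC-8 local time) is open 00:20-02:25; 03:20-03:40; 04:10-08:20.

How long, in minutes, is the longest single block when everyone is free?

75

Tara in UTC: 08:00-09:50, 12:50-14:40, 15:05-19:00 (add 8h to convert from UTC-8).
Leo in UTC: 08:25-10:00, 12:35-18:35 (add 2h to convert from UTC-2).
Finn in UTC: 08:00-11:25, 13:00-17:05 (add 8h to convert from UTC-8).
Kavya in UTC: 08:40-11:50, 13:45-17:00, 17:25-18:50 (add 8h to convert from UTC-8).
Noa in UTC: 08:20-10:25, 11:20-11:40, 12:10-16:20 (add 8h to convert from UTC-8).
Tara ∩ Leo: 08:25-09:50, 12:50-14:40, 15:05-18:35.
Tara ∩ Leo ∩ Finn: 08:25-09:50, 13:00-14:40, 15:05-17:05.
Tara ∩ Leo ∩ Finn ∩ Kavya: 08:40-09:50, 13:45-14:40, 15:05-17:00.
Tara ∩ Leo ∩ Finn ∩ Kavya ∩ Noa: 08:40-09:50, 13:45-14:40, 15:05-16:20.
The longest is 15:05-16:20 at 75 minutes.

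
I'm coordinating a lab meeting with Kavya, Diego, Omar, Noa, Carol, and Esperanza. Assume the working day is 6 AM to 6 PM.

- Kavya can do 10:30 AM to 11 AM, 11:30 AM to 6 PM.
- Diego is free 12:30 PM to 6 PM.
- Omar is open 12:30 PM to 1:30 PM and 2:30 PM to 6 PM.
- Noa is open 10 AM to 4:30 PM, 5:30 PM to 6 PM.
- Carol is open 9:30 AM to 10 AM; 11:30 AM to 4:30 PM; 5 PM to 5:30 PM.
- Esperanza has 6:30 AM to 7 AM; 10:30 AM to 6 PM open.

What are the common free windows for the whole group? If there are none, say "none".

12:30-13:30, 14:30-16:30

Kavya ∩ Diego: 12:30-18:00.
Kavya ∩ Diego ∩ Omar: 12:30-13:30, 14:30-18:00.
Kavya ∩ Diego ∩ Omar ∩ Noa: 12:30-13:30, 14:30-16:30, 17:30-18:00.
Kavya ∩ Diego ∩ Omar ∩ Noa ∩ Carol: 12:30-13:30, 14:30-16:30.
Kavya ∩ Diego ∩ Omar ∩ Noa ∩ Carol ∩ Esperanza: 12:30-13:30, 14:30-16:30.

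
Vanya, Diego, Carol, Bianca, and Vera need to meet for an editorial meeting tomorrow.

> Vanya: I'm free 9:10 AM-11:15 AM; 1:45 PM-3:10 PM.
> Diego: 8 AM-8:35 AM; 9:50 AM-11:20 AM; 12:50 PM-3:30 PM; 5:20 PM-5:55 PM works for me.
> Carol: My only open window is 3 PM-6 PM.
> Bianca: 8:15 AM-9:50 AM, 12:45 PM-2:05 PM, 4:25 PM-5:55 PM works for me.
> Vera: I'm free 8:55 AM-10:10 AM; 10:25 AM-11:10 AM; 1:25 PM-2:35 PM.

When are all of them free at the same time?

Vanya ∩ Diego: 09:50-11:15, 13:45-15:10.
Vanya ∩ Diego ∩ Carol: 15:00-15:10.
Vanya ∩ Diego ∩ Carol ∩ Bianca: ∅.
Vanya ∩ Diego ∩ Carol ∩ Bianca ∩ Vera: ∅.
There is no time when everyone is free.

none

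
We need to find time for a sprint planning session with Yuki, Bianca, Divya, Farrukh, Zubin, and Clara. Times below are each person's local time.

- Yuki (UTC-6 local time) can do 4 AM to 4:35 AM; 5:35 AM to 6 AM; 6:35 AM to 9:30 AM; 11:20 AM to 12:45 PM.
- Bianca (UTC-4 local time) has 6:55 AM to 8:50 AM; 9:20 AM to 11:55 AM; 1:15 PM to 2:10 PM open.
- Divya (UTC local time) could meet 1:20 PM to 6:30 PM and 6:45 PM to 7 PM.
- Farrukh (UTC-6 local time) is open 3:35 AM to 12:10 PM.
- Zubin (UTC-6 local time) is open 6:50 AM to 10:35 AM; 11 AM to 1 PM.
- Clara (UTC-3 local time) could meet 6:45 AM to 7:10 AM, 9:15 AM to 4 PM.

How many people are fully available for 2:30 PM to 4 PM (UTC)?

Yuki in UTC: 10:00-10:35, 11:35-12:00, 12:35-15:30, 17:20-18:45 (add 6h to convert from UTC-6).
Bianca in UTC: 10:55-12:50, 13:20-15:55, 17:15-18:10 (add 4h to convert from UTC-4).
Divya in UTC: 13:20-18:30, 18:45-19:00.
Farrukh in UTC: 09:35-18:10 (add 6h to convert from UTC-6).
Zubin in UTC: 12:50-16:35, 17:00-19:00 (add 6h to convert from UTC-6).
Clara in UTC: 09:45-10:10, 12:15-19:00 (add 3h to convert from UTC-3).
Divya, Farrukh, Zubin, and Clara can make the full 14:30-16:00 slot — that's 4.

4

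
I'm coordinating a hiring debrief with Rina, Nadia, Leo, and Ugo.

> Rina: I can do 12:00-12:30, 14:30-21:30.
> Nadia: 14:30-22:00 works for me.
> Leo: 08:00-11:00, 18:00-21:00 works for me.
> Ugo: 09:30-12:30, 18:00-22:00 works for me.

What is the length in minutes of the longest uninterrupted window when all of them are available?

180

Rina ∩ Nadia: 14:30-21:30.
Rina ∩ Nadia ∩ Leo: 18:00-21:00.
Rina ∩ Nadia ∩ Leo ∩ Ugo: 18:00-21:00.
Those are the intersection windows.
The longest is 18:00-21:00 at 180 minutes.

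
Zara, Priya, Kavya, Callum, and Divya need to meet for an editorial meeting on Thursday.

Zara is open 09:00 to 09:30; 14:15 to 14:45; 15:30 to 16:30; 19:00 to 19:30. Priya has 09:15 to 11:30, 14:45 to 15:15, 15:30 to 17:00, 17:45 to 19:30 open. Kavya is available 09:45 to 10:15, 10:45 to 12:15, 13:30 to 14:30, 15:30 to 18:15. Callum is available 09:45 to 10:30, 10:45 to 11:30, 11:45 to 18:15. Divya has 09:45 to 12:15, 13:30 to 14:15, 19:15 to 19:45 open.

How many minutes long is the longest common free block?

Zara ∩ Priya: 09:15-09:30, 15:30-16:30, 19:00-19:30.
Zara ∩ Priya ∩ Kavya: 15:30-16:30.
Zara ∩ Priya ∩ Kavya ∩ Callum: 15:30-16:30.
Zara ∩ Priya ∩ Kavya ∩ Callum ∩ Divya: ∅.
There is no time when everyone is free.
No common window exists, so the longest block is 0 minutes.

0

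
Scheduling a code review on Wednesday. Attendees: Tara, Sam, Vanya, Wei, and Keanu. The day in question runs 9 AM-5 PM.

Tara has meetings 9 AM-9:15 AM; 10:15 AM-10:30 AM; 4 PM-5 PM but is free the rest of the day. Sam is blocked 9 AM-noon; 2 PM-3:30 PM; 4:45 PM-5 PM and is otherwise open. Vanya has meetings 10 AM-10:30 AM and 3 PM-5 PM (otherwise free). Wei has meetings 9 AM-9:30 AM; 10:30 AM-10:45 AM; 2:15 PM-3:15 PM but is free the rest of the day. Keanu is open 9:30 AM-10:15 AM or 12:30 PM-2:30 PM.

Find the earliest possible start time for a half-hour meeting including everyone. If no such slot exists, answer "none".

12:30

Tara free: 09:15-10:15, 10:30-16:00 (invert busy blocks within the working day).
Sam free: 12:00-14:00, 15:30-16:45 (invert busy blocks within the working day).
Vanya free: 09:00-10:00, 10:30-15:00 (invert busy blocks within the working day).
Wei free: 09:30-10:30, 10:45-14:15, 15:15-17:00 (invert busy blocks within the working day).
Keanu free: 09:30-10:15, 12:30-14:30.
Tara ∩ Sam: 12:00-14:00, 15:30-16:00.
Tara ∩ Sam ∩ Vanya: 12:00-14:00.
Tara ∩ Sam ∩ Vanya ∩ Wei: 12:00-14:00.
Tara ∩ Sam ∩ Vanya ∩ Wei ∩ Keanu: 12:30-14:00.
Those are the intersection windows.
The first common window of at least 30 minutes is 12:30-14:00, so the earliest start is 12:30.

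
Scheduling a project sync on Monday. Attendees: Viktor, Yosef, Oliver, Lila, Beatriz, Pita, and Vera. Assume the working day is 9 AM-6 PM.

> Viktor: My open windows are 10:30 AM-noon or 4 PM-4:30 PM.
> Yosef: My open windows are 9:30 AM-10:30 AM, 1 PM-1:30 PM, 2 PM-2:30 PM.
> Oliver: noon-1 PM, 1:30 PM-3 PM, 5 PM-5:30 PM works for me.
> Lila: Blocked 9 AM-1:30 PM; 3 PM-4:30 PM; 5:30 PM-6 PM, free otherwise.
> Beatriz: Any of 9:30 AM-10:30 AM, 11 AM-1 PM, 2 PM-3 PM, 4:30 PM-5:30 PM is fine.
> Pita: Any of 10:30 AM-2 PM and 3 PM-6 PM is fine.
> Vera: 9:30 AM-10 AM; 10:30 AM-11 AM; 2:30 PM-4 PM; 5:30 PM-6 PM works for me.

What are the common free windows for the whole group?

none

Viktor free: 10:30-12:00, 16:00-16:30.
Yosef free: 09:30-10:30, 13:00-13:30, 14:00-14:30.
Oliver free: 12:00-13:00, 13:30-15:00, 17:00-17:30.
Lila free: 13:30-15:00, 16:30-17:30 (invert busy blocks within the working day).
Beatriz free: 09:30-10:30, 11:00-13:00, 14:00-15:00, 16:30-17:30.
Pita free: 10:30-14:00, 15:00-18:00.
Vera free: 09:30-10:00, 10:30-11:00, 14:30-16:00, 17:30-18:00.
Viktor ∩ Yosef: ∅.
Viktor ∩ Yosef ∩ Oliver: ∅.
Viktor ∩ Yosef ∩ Oliver ∩ Lila: ∅.
Viktor ∩ Yosef ∩ Oliver ∩ Lila ∩ Beatriz: ∅.
Viktor ∩ Yosef ∩ Oliver ∩ Lila ∩ Beatriz ∩ Pita: ∅.
Viktor ∩ Yosef ∩ Oliver ∩ Lila ∩ Beatriz ∩ Pita ∩ Vera: ∅.
There is no time when everyone is free.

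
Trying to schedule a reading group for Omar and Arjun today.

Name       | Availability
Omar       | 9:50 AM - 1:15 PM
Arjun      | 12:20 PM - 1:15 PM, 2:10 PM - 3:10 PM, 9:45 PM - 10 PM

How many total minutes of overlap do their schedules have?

Omar ∩ Arjun: 12:20-13:15.
That's a single block of 55 minutes.

55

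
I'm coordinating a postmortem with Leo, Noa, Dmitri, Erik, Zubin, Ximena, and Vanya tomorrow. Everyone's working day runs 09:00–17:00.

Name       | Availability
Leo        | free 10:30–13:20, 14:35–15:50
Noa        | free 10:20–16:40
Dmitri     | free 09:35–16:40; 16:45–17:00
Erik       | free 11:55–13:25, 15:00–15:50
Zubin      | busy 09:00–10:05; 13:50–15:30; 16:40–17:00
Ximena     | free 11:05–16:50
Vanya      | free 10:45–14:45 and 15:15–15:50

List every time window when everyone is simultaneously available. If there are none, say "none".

11:55-13:20, 15:30-15:50

Leo free: 10:30-13:20, 14:35-15:50.
Noa free: 10:20-16:40.
Dmitri free: 09:35-16:40, 16:45-17:00.
Erik free: 11:55-13:25, 15:00-15:50.
Zubin free: 10:05-13:50, 15:30-16:40 (invert busy blocks within the working day).
Ximena free: 11:05-16:50.
Vanya free: 10:45-14:45, 15:15-15:50.
Leo ∩ Noa: 10:30-13:20, 14:35-15:50.
Leo ∩ Noa ∩ Dmitri: 10:30-13:20, 14:35-15:50.
Leo ∩ Noa ∩ Dmitri ∩ Erik: 11:55-13:20, 15:00-15:50.
Leo ∩ Noa ∩ Dmitri ∩ Erik ∩ Zubin: 11:55-13:20, 15:30-15:50.
Leo ∩ Noa ∩ Dmitri ∩ Erik ∩ Zubin ∩ Ximena: 11:55-13:20, 15:30-15:50.
Leo ∩ Noa ∩ Dmitri ∩ Erik ∩ Zubin ∩ Ximena ∩ Vanya: 11:55-13:20, 15:30-15:50.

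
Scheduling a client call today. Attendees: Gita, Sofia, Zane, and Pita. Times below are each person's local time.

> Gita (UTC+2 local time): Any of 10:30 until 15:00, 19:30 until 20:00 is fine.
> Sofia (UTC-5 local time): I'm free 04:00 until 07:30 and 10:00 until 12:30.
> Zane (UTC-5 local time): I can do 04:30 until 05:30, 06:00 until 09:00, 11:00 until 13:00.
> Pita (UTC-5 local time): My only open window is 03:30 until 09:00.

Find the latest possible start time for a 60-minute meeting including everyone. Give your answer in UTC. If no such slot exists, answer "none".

11:30

Gita in UTC: 08:30-13:00, 17:30-18:00 (subtract 2h to convert from UTC+2).
Sofia in UTC: 09:00-12:30, 15:00-17:30 (add 5h to convert from UTC-5).
Zane in UTC: 09:30-10:30, 11:00-14:00, 16:00-18:00 (add 5h to convert from UTC-5).
Pita in UTC: 08:30-14:00 (add 5h to convert from UTC-5).
Gita ∩ Sofia: 09:00-12:30.
Gita ∩ Sofia ∩ Zane: 09:30-10:30, 11:00-12:30.
Gita ∩ Sofia ∩ Zane ∩ Pita: 09:30-10:30, 11:00-12:30.
So the common availability across everyone is 09:30-10:30, 11:00-12:30.
The last common window of at least 60 minutes is 11:00-12:30; a 60-minute meeting can start as late as 11:30 and still end by 12:30.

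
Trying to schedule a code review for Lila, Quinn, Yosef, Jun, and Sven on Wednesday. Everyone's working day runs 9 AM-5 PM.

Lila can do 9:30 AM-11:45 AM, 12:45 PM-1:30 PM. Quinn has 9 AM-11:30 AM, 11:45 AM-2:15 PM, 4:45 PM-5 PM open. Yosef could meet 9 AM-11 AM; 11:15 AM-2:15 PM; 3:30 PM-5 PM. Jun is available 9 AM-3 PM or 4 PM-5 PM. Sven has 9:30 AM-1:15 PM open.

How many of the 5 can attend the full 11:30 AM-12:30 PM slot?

3

Yosef, Jun, and Sven can make the full 11:30-12:30 slot — that's 3.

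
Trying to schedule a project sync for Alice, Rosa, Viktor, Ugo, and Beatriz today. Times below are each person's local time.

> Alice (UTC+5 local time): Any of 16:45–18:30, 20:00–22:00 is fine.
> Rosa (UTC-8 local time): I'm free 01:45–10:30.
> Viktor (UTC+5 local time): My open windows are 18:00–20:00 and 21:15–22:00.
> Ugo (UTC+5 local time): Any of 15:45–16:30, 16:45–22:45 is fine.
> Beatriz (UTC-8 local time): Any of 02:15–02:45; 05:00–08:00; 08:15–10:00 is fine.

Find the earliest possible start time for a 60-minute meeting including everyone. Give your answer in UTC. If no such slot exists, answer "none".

Alice in UTC: 11:45-13:30, 15:00-17:00 (subtract 5h to convert from UTC+5).
Rosa in UTC: 09:45-18:30 (add 8h to convert from UTC-8).
Viktor in UTC: 13:00-15:00, 16:15-17:00 (subtract 5h to convert from UTC+5).
Ugo in UTC: 10:45-11:30, 11:45-17:45 (subtract 5h to convert from UTC+5).
Beatriz in UTC: 10:15-10:45, 13:00-16:00, 16:15-18:00 (add 8h to convert from UTC-8).
Alice ∩ Rosa: 11:45-13:30, 15:00-17:00.
Alice ∩ Rosa ∩ Viktor: 13:00-13:30, 16:15-17:00.
Alice ∩ Rosa ∩ Viktor ∩ Ugo: 13:00-13:30, 16:15-17:00.
Alice ∩ Rosa ∩ Viktor ∩ Ugo ∩ Beatriz: 13:00-13:30, 16:15-17:00.
No common window is at least 60 minutes long.

none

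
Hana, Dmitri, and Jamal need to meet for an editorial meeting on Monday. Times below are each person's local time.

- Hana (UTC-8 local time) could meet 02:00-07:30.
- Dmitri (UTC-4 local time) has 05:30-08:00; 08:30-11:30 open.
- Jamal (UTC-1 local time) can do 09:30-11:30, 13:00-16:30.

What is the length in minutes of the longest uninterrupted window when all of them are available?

90

Hana in UTC: 10:00-15:30 (add 8h to convert from UTC-8).
Dmitri in UTC: 09:30-12:00, 12:30-15:30 (add 4h to convert from UTC-4).
Jamal in UTC: 10:30-12:30, 14:00-17:30 (add 1h to convert from UTC-1).
Hana ∩ Dmitri: 10:00-12:00, 12:30-15:30.
Hana ∩ Dmitri ∩ Jamal: 10:30-12:00, 14:00-15:30.
The longest is 10:30-12:00 at 90 minutes.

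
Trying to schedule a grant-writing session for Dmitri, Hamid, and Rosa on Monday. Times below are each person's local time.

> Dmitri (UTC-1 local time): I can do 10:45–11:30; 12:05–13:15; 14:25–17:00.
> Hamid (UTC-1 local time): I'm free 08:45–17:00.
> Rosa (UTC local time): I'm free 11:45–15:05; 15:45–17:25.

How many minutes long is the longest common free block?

Dmitri in UTC: 11:45-12:30, 13:05-14:15, 15:25-18:00 (add 1h to convert from UTC-1).
Hamid in UTC: 09:45-18:00 (add 1h to convert from UTC-1).
Rosa in UTC: 11:45-15:05, 15:45-17:25.
Dmitri ∩ Hamid: 11:45-12:30, 13:05-14:15, 15:25-18:00.
Dmitri ∩ Hamid ∩ Rosa: 11:45-12:30, 13:05-14:15, 15:45-17:25.
The longest is 15:45-17:25 at 100 minutes.

100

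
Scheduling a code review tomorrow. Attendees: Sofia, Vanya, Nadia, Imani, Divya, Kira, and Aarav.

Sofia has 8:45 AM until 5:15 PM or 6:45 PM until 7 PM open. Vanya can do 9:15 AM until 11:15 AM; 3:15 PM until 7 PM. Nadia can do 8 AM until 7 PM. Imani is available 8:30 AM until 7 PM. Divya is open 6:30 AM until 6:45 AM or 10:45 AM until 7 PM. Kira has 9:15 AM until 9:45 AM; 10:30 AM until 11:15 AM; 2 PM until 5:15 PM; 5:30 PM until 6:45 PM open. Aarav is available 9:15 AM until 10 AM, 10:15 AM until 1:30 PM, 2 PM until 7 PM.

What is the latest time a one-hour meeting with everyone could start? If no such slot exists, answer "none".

Sofia ∩ Vanya: 09:15-11:15, 15:15-17:15, 18:45-19:00.
Sofia ∩ Vanya ∩ Nadia: 09:15-11:15, 15:15-17:15, 18:45-19:00.
Sofia ∩ Vanya ∩ Nadia ∩ Imani: 09:15-11:15, 15:15-17:15, 18:45-19:00.
Sofia ∩ Vanya ∩ Nadia ∩ Imani ∩ Divya: 10:45-11:15, 15:15-17:15, 18:45-19:00.
Sofia ∩ Vanya ∩ Nadia ∩ Imani ∩ Divya ∩ Kira: 10:45-11:15, 15:15-17:15.
Sofia ∩ Vanya ∩ Nadia ∩ Imani ∩ Divya ∩ Kira ∩ Aarav: 10:45-11:15, 15:15-17:15.
The last common window of at least 60 minutes is 15:15-17:15; a 60-minute meeting can start as late as 16:15 and still end by 17:15.

16:15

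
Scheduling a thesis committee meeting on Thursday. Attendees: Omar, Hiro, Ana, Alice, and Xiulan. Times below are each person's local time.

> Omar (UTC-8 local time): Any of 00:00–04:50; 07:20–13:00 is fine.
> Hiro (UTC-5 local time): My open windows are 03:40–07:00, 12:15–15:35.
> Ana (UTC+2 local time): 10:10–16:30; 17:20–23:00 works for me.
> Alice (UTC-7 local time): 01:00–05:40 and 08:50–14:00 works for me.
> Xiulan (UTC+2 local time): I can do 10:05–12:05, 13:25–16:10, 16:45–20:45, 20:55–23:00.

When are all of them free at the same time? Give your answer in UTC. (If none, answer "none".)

Omar in UTC: 08:00-12:50, 15:20-21:00 (add 8h to convert from UTC-8).
Hiro in UTC: 08:40-12:00, 17:15-20:35 (add 5h to convert from UTC-5).
Ana in UTC: 08:10-14:30, 15:20-21:00 (subtract 2h to convert from UTC+2).
Alice in UTC: 08:00-12:40, 15:50-21:00 (add 7h to convert from UTC-7).
Xiulan in UTC: 08:05-10:05, 11:25-14:10, 14:45-18:45, 18:55-21:00 (subtract 2h to convert from UTC+2).
Omar ∩ Hiro: 08:40-12:00, 17:15-20:35.
Omar ∩ Hiro ∩ Ana: 08:40-12:00, 17:15-20:35.
Omar ∩ Hiro ∩ Ana ∩ Alice: 08:40-12:00, 17:15-20:35.
Omar ∩ Hiro ∩ Ana ∩ Alice ∩ Xiulan: 08:40-10:05, 11:25-12:00, 17:15-18:45, 18:55-20:35.

08:40-10:05, 11:25-12:00, 17:15-18:45, 18:55-20:35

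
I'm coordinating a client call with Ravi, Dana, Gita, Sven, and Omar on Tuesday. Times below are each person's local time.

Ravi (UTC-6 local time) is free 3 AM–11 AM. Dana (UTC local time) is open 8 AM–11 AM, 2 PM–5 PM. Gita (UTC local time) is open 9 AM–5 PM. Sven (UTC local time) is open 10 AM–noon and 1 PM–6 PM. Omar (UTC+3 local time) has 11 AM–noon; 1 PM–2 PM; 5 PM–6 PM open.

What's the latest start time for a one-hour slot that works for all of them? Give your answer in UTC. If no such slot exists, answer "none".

Ravi in UTC: 09:00-17:00 (add 6h to convert from UTC-6).
Dana in UTC: 08:00-11:00, 14:00-17:00.
Gita in UTC: 09:00-17:00.
Sven in UTC: 10:00-12:00, 13:00-18:00.
Omar in UTC: 08:00-09:00, 10:00-11:00, 14:00-15:00 (subtract 3h to convert from UTC+3).
Ravi ∩ Dana: 09:00-11:00, 14:00-17:00.
Ravi ∩ Dana ∩ Gita: 09:00-11:00, 14:00-17:00.
Ravi ∩ Dana ∩ Gita ∩ Sven: 10:00-11:00, 14:00-17:00.
Ravi ∩ Dana ∩ Gita ∩ Sven ∩ Omar: 10:00-11:00, 14:00-15:00.
The last common window of at least 60 minutes is 14:00-15:00; a 60-minute meeting can start as late as 14:00 and still end by 15:00.

14:00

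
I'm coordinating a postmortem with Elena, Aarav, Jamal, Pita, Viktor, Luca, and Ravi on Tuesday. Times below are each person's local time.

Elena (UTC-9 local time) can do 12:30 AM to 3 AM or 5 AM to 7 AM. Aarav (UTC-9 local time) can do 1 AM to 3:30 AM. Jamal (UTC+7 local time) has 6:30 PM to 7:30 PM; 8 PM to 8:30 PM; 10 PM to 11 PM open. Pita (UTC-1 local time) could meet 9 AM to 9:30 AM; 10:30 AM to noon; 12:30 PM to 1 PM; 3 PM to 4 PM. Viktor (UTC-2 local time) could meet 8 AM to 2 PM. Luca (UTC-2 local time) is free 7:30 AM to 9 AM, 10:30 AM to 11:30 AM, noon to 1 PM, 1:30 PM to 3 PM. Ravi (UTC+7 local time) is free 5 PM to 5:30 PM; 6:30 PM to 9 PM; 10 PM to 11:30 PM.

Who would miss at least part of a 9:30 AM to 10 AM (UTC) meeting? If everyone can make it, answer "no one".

Elena in UTC: 09:30-12:00, 14:00-16:00 (add 9h to convert from UTC-9).
Aarav in UTC: 10:00-12:30 (add 9h to convert from UTC-9).
Jamal in UTC: 11:30-12:30, 13:00-13:30, 15:00-16:00 (subtract 7h to convert from UTC+7).
Pita in UTC: 10:00-10:30, 11:30-13:00, 13:30-14:00, 16:00-17:00 (add 1h to convert from UTC-1).
Viktor in UTC: 10:00-16:00 (add 2h to convert from UTC-2).
Luca in UTC: 09:30-11:00, 12:30-13:30, 14:00-15:00, 15:30-17:00 (add 2h to convert from UTC-2).
Ravi in UTC: 10:00-10:30, 11:30-14:00, 15:00-16:30 (subtract 7h to convert from UTC+7).
Elena: free for 09:30-10:00. Aarav: not fully free for 09:30-10:00. Jamal: not fully free for 09:30-10:00. Pita: not fully free for 09:30-10:00. Viktor: not fully free for 09:30-10:00. Luca: free for 09:30-10:00. Ravi: not fully free for 09:30-10:00.

Aarav, Jamal, Pita, Ravi, Viktor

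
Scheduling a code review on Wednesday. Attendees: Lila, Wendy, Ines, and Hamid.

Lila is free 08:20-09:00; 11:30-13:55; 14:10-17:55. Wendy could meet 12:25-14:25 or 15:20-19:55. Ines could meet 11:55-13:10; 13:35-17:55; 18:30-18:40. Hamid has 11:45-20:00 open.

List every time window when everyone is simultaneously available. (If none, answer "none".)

Lila ∩ Wendy: 12:25-13:55, 14:10-14:25, 15:20-17:55.
Lila ∩ Wendy ∩ Ines: 12:25-13:10, 13:35-13:55, 14:10-14:25, 15:20-17:55.
Lila ∩ Wendy ∩ Ines ∩ Hamid: 12:25-13:10, 13:35-13:55, 14:10-14:25, 15:20-17:55.

12:25-13:10, 13:35-13:55, 14:10-14:25, 15:20-17:55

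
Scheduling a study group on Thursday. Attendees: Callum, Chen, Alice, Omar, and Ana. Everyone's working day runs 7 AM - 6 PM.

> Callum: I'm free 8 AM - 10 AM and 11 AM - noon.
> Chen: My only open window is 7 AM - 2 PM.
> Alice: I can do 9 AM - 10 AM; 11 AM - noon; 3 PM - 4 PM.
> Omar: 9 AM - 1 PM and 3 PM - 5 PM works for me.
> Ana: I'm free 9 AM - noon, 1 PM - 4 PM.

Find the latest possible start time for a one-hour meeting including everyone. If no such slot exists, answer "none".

11:00

Callum ∩ Chen: 08:00-10:00, 11:00-12:00.
Callum ∩ Chen ∩ Alice: 09:00-10:00, 11:00-12:00.
Callum ∩ Chen ∩ Alice ∩ Omar: 09:00-10:00, 11:00-12:00.
Callum ∩ Chen ∩ Alice ∩ Omar ∩ Ana: 09:00-10:00, 11:00-12:00.
The last common window of at least 60 minutes is 11:00-12:00; a 60-minute meeting can start as late as 11:00 and still end by 12:00.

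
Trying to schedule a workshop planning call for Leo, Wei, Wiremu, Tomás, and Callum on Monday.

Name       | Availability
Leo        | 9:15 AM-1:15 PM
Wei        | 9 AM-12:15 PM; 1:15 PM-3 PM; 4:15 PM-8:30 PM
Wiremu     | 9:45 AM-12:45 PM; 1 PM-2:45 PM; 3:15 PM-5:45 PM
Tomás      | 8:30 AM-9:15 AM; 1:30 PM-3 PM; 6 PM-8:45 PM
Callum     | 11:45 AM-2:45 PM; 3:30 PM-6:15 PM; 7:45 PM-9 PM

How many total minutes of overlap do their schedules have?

Leo ∩ Wei: 09:15-12:15.
Leo ∩ Wei ∩ Wiremu: 09:45-12:15.
Leo ∩ Wei ∩ Wiremu ∩ Tomás: ∅.
Leo ∩ Wei ∩ Wiremu ∩ Tomás ∩ Callum: ∅.
There is no time when everyone is free.
There is no common window, so the total is 0 minutes.

0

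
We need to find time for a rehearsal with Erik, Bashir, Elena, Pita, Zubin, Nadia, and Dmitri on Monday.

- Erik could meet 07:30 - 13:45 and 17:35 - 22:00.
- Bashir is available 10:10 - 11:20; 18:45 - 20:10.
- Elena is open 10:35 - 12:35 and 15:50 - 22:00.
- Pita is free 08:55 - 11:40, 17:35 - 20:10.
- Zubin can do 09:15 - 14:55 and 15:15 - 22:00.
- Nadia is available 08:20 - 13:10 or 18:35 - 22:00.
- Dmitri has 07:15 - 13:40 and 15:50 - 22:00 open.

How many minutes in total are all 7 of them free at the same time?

Erik ∩ Bashir: 10:10-11:20, 18:45-20:10.
Erik ∩ Bashir ∩ Elena: 10:35-11:20, 18:45-20:10.
Erik ∩ Bashir ∩ Elena ∩ Pita: 10:35-11:20, 18:45-20:10.
Erik ∩ Bashir ∩ Elena ∩ Pita ∩ Zubin: 10:35-11:20, 18:45-20:10.
Erik ∩ Bashir ∩ Elena ∩ Pita ∩ Zubin ∩ Nadia: 10:35-11:20, 18:45-20:10.
Erik ∩ Bashir ∩ Elena ∩ Pita ∩ Zubin ∩ Nadia ∩ Dmitri: 10:35-11:20, 18:45-20:10.
Those are the intersection windows.
Summing the common windows: 45 + 85 = 130 minutes.

130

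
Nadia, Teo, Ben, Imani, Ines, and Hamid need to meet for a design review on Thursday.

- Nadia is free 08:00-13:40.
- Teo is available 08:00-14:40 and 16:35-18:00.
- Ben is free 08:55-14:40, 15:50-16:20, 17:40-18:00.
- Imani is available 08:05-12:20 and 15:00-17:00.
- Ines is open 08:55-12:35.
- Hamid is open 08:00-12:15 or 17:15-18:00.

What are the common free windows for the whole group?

Nadia ∩ Teo: 08:00-13:40.
Nadia ∩ Teo ∩ Ben: 08:55-13:40.
Nadia ∩ Teo ∩ Ben ∩ Imani: 08:55-12:20.
Nadia ∩ Teo ∩ Ben ∩ Imani ∩ Ines: 08:55-12:20.
Nadia ∩ Teo ∩ Ben ∩ Imani ∩ Ines ∩ Hamid: 08:55-12:15.

08:55-12:15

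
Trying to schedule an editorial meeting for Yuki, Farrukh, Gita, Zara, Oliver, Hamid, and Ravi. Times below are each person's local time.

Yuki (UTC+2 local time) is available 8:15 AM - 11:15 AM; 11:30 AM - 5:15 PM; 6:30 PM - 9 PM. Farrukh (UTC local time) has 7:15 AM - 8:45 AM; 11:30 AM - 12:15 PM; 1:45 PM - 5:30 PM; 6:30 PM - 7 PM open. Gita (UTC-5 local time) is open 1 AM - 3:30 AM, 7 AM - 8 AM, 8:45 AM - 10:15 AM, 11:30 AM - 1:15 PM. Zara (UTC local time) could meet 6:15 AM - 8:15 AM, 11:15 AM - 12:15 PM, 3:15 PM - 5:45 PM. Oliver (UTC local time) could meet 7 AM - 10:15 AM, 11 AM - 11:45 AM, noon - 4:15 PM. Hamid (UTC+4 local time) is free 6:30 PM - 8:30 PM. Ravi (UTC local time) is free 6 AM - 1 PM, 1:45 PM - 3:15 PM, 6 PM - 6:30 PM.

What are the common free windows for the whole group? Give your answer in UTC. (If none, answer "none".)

Yuki in UTC: 06:15-09:15, 09:30-15:15, 16:30-19:00 (subtract 2h to convert from UTC+2).
Farrukh in UTC: 07:15-08:45, 11:30-12:15, 13:45-17:30, 18:30-19:00.
Gita in UTC: 06:00-08:30, 12:00-13:00, 13:45-15:15, 16:30-18:15 (add 5h to convert from UTC-5).
Zara in UTC: 06:15-08:15, 11:15-12:15, 15:15-17:45.
Oliver in UTC: 07:00-10:15, 11:00-11:45, 12:00-16:15.
Hamid in UTC: 14:30-16:30 (subtract 4h to convert from UTC+4).
Ravi in UTC: 06:00-13:00, 13:45-15:15, 18:00-18:30.
Yuki ∩ Farrukh: 07:15-08:45, 11:30-12:15, 13:45-15:15, 16:30-17:30, 18:30-19:00.
Yuki ∩ Farrukh ∩ Gita: 07:15-08:30, 12:00-12:15, 13:45-15:15, 16:30-17:30.
Yuki ∩ Farrukh ∩ Gita ∩ Zara: 07:15-08:15, 12:00-12:15, 16:30-17:30.
Yuki ∩ Farrukh ∩ Gita ∩ Zara ∩ Oliver: 07:15-08:15, 12:00-12:15.
Yuki ∩ Farrukh ∩ Gita ∩ Zara ∩ Oliver ∩ Hamid: ∅.
Yuki ∩ Farrukh ∩ Gita ∩ Zara ∩ Oliver ∩ Hamid ∩ Ravi: ∅.
There is no time when everyone is free.

none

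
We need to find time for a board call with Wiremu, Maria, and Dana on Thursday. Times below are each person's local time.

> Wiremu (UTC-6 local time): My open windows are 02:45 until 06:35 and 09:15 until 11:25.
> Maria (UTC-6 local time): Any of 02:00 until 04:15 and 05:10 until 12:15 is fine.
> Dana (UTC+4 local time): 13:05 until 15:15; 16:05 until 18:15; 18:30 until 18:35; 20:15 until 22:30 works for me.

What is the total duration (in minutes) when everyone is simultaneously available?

Wiremu in UTC: 08:45-12:35, 15:15-17:25 (add 6h to convert from UTC-6).
Maria in UTC: 08:00-10:15, 11:10-18:15 (add 6h to convert from UTC-6).
Dana in UTC: 09:05-11:15, 12:05-14:15, 14:30-14:35, 16:15-18:30 (subtract 4h to convert from UTC+4).
Wiremu ∩ Maria: 08:45-10:15, 11:10-12:35, 15:15-17:25.
Wiremu ∩ Maria ∩ Dana: 09:05-10:15, 11:10-11:15, 12:05-12:35, 16:15-17:25.
So the common availability across everyone is 09:05-10:15, 11:10-11:15, 12:05-12:35, 16:15-17:25.
Summing the common windows: 70 + 5 + 30 + 70 = 175 minutes.

175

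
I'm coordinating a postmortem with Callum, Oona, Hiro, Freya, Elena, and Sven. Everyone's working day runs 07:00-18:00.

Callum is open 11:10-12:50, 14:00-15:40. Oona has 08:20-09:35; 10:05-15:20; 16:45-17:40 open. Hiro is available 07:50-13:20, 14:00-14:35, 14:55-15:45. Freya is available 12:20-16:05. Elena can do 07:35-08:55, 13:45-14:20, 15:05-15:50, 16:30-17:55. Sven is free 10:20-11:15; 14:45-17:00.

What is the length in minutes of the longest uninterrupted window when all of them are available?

Callum ∩ Oona: 11:10-12:50, 14:00-15:20.
Callum ∩ Oona ∩ Hiro: 11:10-12:50, 14:00-14:35, 14:55-15:20.
Callum ∩ Oona ∩ Hiro ∩ Freya: 12:20-12:50, 14:00-14:35, 14:55-15:20.
Callum ∩ Oona ∩ Hiro ∩ Freya ∩ Elena: 14:00-14:20, 15:05-15:20.
Callum ∩ Oona ∩ Hiro ∩ Freya ∩ Elena ∩ Sven: 15:05-15:20.
The longest is 15:05-15:20 at 15 minutes.

15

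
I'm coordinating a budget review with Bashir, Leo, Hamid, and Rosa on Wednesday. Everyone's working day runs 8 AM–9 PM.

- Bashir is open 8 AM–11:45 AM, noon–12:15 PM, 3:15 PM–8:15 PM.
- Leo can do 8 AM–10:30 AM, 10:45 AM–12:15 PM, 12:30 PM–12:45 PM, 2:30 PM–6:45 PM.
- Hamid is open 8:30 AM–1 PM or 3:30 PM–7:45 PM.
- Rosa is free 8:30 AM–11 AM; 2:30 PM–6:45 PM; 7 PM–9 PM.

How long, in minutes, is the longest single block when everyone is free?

195

Bashir ∩ Leo: 08:00-10:30, 10:45-11:45, 12:00-12:15, 15:15-18:45.
Bashir ∩ Leo ∩ Hamid: 08:30-10:30, 10:45-11:45, 12:00-12:15, 15:30-18:45.
Bashir ∩ Leo ∩ Hamid ∩ Rosa: 08:30-10:30, 10:45-11:00, 15:30-18:45.
The longest is 15:30-18:45 at 195 minutes.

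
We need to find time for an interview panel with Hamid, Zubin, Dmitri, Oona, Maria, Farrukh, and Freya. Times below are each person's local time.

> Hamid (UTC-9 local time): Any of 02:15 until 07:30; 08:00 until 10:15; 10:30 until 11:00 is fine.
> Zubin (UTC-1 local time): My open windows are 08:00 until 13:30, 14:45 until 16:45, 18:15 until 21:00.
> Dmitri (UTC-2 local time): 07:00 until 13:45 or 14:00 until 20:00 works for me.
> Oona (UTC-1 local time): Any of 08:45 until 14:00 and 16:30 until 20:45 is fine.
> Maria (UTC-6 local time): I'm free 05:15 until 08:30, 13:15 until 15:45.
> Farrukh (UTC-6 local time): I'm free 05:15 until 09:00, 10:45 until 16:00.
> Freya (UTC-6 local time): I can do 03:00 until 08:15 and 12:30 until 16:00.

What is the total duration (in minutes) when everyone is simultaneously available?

210

Hamid in UTC: 11:15-16:30, 17:00-19:15, 19:30-20:00 (add 9h to convert from UTC-9).
Zubin in UTC: 09:00-14:30, 15:45-17:45, 19:15-22:00 (add 1h to convert from UTC-1).
Dmitri in UTC: 09:00-15:45, 16:00-22:00 (add 2h to convert from UTC-2).
Oona in UTC: 09:45-15:00, 17:30-21:45 (add 1h to convert from UTC-1).
Maria in UTC: 11:15-14:30, 19:15-21:45 (add 6h to convert from UTC-6).
Farrukh in UTC: 11:15-15:00, 16:45-22:00 (add 6h to convert from UTC-6).
Freya in UTC: 09:00-14:15, 18:30-22:00 (add 6h to convert from UTC-6).
Hamid ∩ Zubin: 11:15-14:30, 15:45-16:30, 17:00-17:45, 19:30-20:00.
Hamid ∩ Zubin ∩ Dmitri: 11:15-14:30, 16:00-16:30, 17:00-17:45, 19:30-20:00.
Hamid ∩ Zubin ∩ Dmitri ∩ Oona: 11:15-14:30, 17:30-17:45, 19:30-20:00.
Hamid ∩ Zubin ∩ Dmitri ∩ Oona ∩ Maria: 11:15-14:30, 19:30-20:00.
Hamid ∩ Zubin ∩ Dmitri ∩ Oona ∩ Maria ∩ Farrukh: 11:15-14:30, 19:30-20:00.
Hamid ∩ Zubin ∩ Dmitri ∩ Oona ∩ Maria ∩ Farrukh ∩ Freya: 11:15-14:15, 19:30-20:00.
Summing the common windows: 180 + 30 = 210 minutes.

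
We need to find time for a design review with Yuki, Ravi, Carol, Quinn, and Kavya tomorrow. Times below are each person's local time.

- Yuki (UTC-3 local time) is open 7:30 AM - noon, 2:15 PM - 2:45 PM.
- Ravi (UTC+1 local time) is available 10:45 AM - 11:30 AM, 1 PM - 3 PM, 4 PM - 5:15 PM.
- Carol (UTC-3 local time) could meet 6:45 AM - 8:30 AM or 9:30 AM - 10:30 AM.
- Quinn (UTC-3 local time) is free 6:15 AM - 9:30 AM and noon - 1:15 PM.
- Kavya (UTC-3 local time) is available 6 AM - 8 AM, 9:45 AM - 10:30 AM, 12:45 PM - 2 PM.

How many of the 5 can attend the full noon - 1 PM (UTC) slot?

Yuki in UTC: 10:30-15:00, 17:15-17:45 (add 3h to convert from UTC-3).
Ravi in UTC: 09:45-10:30, 12:00-14:00, 15:00-16:15 (subtract 1h to convert from UTC+1).
Carol in UTC: 09:45-11:30, 12:30-13:30 (add 3h to convert from UTC-3).
Quinn in UTC: 09:15-12:30, 15:00-16:15 (add 3h to convert from UTC-3).
Kavya in UTC: 09:00-11:00, 12:45-13:30, 15:45-17:00 (add 3h to convert from UTC-3).
Yuki and Ravi can make the full 12:00-13:00 slot — that's 2.

2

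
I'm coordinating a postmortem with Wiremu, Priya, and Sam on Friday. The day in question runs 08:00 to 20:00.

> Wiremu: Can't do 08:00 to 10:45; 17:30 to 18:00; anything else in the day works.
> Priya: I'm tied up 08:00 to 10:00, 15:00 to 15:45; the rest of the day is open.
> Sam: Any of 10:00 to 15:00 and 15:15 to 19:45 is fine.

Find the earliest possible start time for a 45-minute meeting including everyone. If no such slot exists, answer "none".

10:45

Wiremu free: 10:45-17:30, 18:00-20:00 (invert busy blocks within the working day).
Priya free: 10:00-15:00, 15:45-20:00 (invert busy blocks within the working day).
Sam free: 10:00-15:00, 15:15-19:45.
Wiremu ∩ Priya: 10:45-15:00, 15:45-17:30, 18:00-20:00.
Wiremu ∩ Priya ∩ Sam: 10:45-15:00, 15:45-17:30, 18:00-19:45.
Those are the intersection windows.
The first common window of at least 45 minutes is 10:45-15:00, so the earliest start is 10:45.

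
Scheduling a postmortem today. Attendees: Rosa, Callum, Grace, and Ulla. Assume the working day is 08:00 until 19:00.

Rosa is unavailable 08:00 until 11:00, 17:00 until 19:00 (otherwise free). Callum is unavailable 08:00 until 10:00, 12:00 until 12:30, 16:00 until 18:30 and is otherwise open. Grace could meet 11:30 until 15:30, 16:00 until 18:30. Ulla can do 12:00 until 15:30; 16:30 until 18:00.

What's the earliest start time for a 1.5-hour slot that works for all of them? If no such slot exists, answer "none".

Rosa free: 11:00-17:00 (invert busy blocks within the working day).
Callum free: 10:00-12:00, 12:30-16:00, 18:30-19:00 (invert busy blocks within the working day).
Grace free: 11:30-15:30, 16:00-18:30.
Ulla free: 12:00-15:30, 16:30-18:00.
Rosa ∩ Callum: 11:00-12:00, 12:30-16:00.
Rosa ∩ Callum ∩ Grace: 11:30-12:00, 12:30-15:30.
Rosa ∩ Callum ∩ Grace ∩ Ulla: 12:30-15:30.
The first common window of at least 90 minutes is 12:30-15:30, so the earliest start is 12:30.

12:30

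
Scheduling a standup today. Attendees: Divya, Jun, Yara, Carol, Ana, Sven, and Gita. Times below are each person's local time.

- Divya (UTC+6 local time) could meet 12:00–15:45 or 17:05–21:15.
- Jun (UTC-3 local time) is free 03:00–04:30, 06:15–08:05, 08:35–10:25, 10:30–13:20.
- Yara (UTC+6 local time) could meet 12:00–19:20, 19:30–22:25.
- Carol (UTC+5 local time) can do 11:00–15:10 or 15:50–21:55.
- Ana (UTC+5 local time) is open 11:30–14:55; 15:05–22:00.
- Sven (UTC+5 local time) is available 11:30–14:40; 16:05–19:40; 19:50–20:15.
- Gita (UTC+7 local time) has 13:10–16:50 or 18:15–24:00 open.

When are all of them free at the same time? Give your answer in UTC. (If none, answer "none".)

06:30-07:30, 09:15-09:40, 11:35-13:20, 13:30-14:40, 14:50-15:15

Divya in UTC: 06:00-09:45, 11:05-15:15 (subtract 6h to convert from UTC+6).
Jun in UTC: 06:00-07:30, 09:15-11:05, 11:35-13:25, 13:30-16:20 (add 3h to convert from UTC-3).
Yara in UTC: 06:00-13:20, 13:30-16:25 (subtract 6h to convert from UTC+6).
Carol in UTC: 06:00-10:10, 10:50-16:55 (subtract 5h to convert from UTC+5).
Ana in UTC: 06:30-09:55, 10:05-17:00 (subtract 5h to convert from UTC+5).
Sven in UTC: 06:30-09:40, 11:05-14:40, 14:50-15:15 (subtract 5h to convert from UTC+5).
Gita in UTC: 06:10-09:50, 11:15-17:00 (subtract 7h to convert from UTC+7).
Divya ∩ Jun: 06:00-07:30, 09:15-09:45, 11:35-13:25, 13:30-15:15.
Divya ∩ Jun ∩ Yara: 06:00-07:30, 09:15-09:45, 11:35-13:20, 13:30-15:15.
Divya ∩ Jun ∩ Yara ∩ Carol: 06:00-07:30, 09:15-09:45, 11:35-13:20, 13:30-15:15.
Divya ∩ Jun ∩ Yara ∩ Carol ∩ Ana: 06:30-07:30, 09:15-09:45, 11:35-13:20, 13:30-15:15.
Divya ∩ Jun ∩ Yara ∩ Carol ∩ Ana ∩ Sven: 06:30-07:30, 09:15-09:40, 11:35-13:20, 13:30-14:40, 14:50-15:15.
Divya ∩ Jun ∩ Yara ∩ Carol ∩ Ana ∩ Sven ∩ Gita: 06:30-07:30, 09:15-09:40, 11:35-13:20, 13:30-14:40, 14:50-15:15.
Those are the intersection windows.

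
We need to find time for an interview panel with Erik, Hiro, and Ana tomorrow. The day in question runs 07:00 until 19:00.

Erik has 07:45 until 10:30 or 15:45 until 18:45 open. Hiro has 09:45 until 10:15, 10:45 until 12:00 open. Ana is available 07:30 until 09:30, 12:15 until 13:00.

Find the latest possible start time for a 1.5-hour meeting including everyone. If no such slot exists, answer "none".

Erik ∩ Hiro: 09:45-10:15.
Erik ∩ Hiro ∩ Ana: ∅.
There is no time when everyone is free.
No common window is at least 90 minutes long.

none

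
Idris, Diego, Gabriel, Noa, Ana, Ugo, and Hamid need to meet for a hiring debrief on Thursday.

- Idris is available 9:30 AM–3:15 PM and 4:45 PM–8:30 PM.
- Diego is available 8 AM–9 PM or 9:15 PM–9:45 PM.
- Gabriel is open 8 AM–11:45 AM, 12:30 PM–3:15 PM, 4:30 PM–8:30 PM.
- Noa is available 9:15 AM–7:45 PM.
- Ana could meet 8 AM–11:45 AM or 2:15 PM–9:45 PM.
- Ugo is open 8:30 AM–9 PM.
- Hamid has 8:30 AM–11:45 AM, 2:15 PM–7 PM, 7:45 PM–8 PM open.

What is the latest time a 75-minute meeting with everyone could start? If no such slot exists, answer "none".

Idris ∩ Diego: 09:30-15:15, 16:45-20:30.
Idris ∩ Diego ∩ Gabriel: 09:30-11:45, 12:30-15:15, 16:45-20:30.
Idris ∩ Diego ∩ Gabriel ∩ Noa: 09:30-11:45, 12:30-15:15, 16:45-19:45.
Idris ∩ Diego ∩ Gabriel ∩ Noa ∩ Ana: 09:30-11:45, 14:15-15:15, 16:45-19:45.
Idris ∩ Diego ∩ Gabriel ∩ Noa ∩ Ana ∩ Ugo: 09:30-11:45, 14:15-15:15, 16:45-19:45.
Idris ∩ Diego ∩ Gabriel ∩ Noa ∩ Ana ∩ Ugo ∩ Hamid: 09:30-11:45, 14:15-15:15, 16:45-19:00.
The last common window of at least 75 minutes is 16:45-19:00; a 75-minute meeting can start as late as 17:45 and still end by 19:00.

17:45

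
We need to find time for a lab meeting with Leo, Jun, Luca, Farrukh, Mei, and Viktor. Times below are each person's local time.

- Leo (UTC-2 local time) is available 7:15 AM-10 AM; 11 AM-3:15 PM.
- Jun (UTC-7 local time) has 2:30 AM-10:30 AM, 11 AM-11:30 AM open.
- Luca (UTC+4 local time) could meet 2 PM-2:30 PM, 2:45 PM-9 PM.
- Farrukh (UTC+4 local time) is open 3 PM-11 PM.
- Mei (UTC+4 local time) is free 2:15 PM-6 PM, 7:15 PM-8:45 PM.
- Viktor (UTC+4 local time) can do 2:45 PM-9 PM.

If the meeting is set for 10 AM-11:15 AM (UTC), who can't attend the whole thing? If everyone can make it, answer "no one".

Leo in UTC: 09:15-12:00, 13:00-17:15 (add 2h to convert from UTC-2).
Jun in UTC: 09:30-17:30, 18:00-18:30 (add 7h to convert from UTC-7).
Luca in UTC: 10:00-10:30, 10:45-17:00 (subtract 4h to convert from UTC+4).
Farrukh in UTC: 11:00-19:00 (subtract 4h to convert from UTC+4).
Mei in UTC: 10:15-14:00, 15:15-16:45 (subtract 4h to convert from UTC+4).
Viktor in UTC: 10:45-17:00 (subtract 4h to convert from UTC+4).
Leo: free for 10:00-11:15. Jun: free for 10:00-11:15. Luca: not fully free for 10:00-11:15. Farrukh: not fully free for 10:00-11:15. Mei: not fully free for 10:00-11:15. Viktor: not fully free for 10:00-11:15.

Farrukh, Luca, Mei, Viktor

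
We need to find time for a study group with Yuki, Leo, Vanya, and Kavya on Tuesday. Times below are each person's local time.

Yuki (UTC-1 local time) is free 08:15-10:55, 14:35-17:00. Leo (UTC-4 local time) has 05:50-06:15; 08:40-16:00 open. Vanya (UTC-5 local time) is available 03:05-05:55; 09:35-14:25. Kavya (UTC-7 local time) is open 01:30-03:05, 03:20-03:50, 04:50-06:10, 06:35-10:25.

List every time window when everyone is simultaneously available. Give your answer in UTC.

09:50-10:05, 15:35-17:25

Yuki in UTC: 09:15-11:55, 15:35-18:00 (add 1h to convert from UTC-1).
Leo in UTC: 09:50-10:15, 12:40-20:00 (add 4h to convert from UTC-4).
Vanya in UTC: 08:05-10:55, 14:35-19:25 (add 5h to convert from UTC-5).
Kavya in UTC: 08:30-10:05, 10:20-10:50, 11:50-13:10, 13:35-17:25 (add 7h to convert from UTC-7).
Yuki ∩ Leo: 09:50-10:15, 15:35-18:00.
Yuki ∩ Leo ∩ Vanya: 09:50-10:15, 15:35-18:00.
Yuki ∩ Leo ∩ Vanya ∩ Kavya: 09:50-10:05, 15:35-17:25.
So the common availability across everyone is 09:50-10:05, 15:35-17:25.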